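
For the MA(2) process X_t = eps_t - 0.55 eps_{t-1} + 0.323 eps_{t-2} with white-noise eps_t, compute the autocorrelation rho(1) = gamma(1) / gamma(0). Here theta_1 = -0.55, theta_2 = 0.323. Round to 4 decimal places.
\rho(1) = -0.5172

For an MA(q) process with theta_0 = 1, the autocovariance is
  gamma(k) = sigma^2 * sum_{i=0..q-k} theta_i * theta_{i+k},
and rho(k) = gamma(k) / gamma(0). Sigma^2 cancels.
  numerator   = (1)*(-0.55) + (-0.55)*(0.323) = -0.72765.
  denominator = (1)^2 + (-0.55)^2 + (0.323)^2 = 1.406829.
  rho(1) = -0.72765 / 1.406829 = -0.5172.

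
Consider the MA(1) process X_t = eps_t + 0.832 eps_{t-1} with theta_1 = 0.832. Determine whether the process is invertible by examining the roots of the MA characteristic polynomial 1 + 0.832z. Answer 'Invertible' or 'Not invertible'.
\text{Invertible}

The MA(q) characteristic polynomial is P(z) = 1 + 0.832z.
Invertibility requires all roots to lie outside the unit circle, i.e. |z| > 1 for every root.
This is linear in z: 1 + (0.832) z = 0  =>  z = -1/(0.832) = -1.201923,  |z| = 1.201923.
Moduli of all roots: 1.2019.
All moduli strictly greater than 1? Yes.
Verdict: Invertible.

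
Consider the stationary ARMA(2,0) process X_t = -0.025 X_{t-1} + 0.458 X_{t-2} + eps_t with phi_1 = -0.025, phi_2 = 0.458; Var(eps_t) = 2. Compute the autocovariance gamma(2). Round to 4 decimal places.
\gamma(2) = 1.1645

Multiply the model equation by X_{t-k} and take expectations. With theta_0 = psi_0 = 1 and psi_j the MA(infinity) weights, this gives
  gamma(k) - sum_i phi_i gamma(k-i) = c_k,
  c_k = sigma^2 * sum_{j=k..q} theta_j psi_{j-k}   (c_k = 0 for k > q),
using gamma(-m) = gamma(m).
Pure AR (q = 0): c_0 = sigma^2 = 2, c_k = 0 for k >= 1.
Equations for k = 0, 1, 2 (AR order 2, c_2 = 0):
  (E0) gamma(0) = phi_1 gamma(1) + phi_2 gamma(2) + c_0
  (E1) gamma(1) = phi_1 gamma(0) + phi_2 gamma(1) + c_1
  (E2) gamma(2) = phi_1 gamma(1) + phi_2 gamma(0)
From (E1): gamma(1) = A gamma(0) + B with
  A = phi_1 / (1 - phi_2) = -0.025 / 0.542 = -0.046125,   B = c_1 / (1 - phi_2) = 0 / 0.542 = 0.
Insert (E2) into (E0): gamma(0) (1 - phi_2^2) = phi_1 (1 + phi_2) gamma(1) + c_0.
  phi_1 (1 + phi_2) = (-0.025)(1.458) = -0.03645,   1 - phi_2^2 = 0.790236.
Replace gamma(1) by A gamma(0) + B and collect gamma(0):
  gamma(0) [0.790236 - (-0.03645)(-0.046125)] = c_0 = 2
  gamma(0) * 0.788555 = 2
  gamma(0) = 2 / 0.788555 = 2.536286.
  gamma(1) = A gamma(0) = (-0.046125)(2.536286) = -0.116987.
  gamma(2) = phi_1 gamma(1) + phi_2 gamma(0) = (-0.025)(-0.116987) + (0.458)(2.536286) = 1.164543.
Therefore gamma(2) = 1.1645 (to 4 decimal places).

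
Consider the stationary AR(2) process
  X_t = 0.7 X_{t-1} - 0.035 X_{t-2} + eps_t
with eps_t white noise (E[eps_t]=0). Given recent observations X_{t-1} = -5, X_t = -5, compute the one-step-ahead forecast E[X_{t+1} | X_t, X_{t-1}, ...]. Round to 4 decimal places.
E[X_{t+1} \mid \mathcal F_t] = -3.3250

For an AR(p) model X_t = c + sum_i phi_i X_{t-i} + eps_t, the
one-step-ahead conditional mean is
  E[X_{t+1} | X_t, ...] = c + sum_i phi_i X_{t+1-i}.
Substitute known values:
  E[X_{t+1} | ...] = (0.7) * (-5) + (-0.035) * (-5)
                   = -3.3250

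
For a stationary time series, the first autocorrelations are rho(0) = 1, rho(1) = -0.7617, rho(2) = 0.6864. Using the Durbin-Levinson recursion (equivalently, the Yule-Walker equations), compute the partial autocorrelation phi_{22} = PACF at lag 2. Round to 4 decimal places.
\phi_{22} = 0.2530

The PACF at lag k is phi_{kk}, the last component of the solution
to the Yule-Walker system G_k phi = r_k where
  (G_k)_{ij} = rho(|i - j|), (r_k)_i = rho(i), i,j = 1..k.
Equivalently, Durbin-Levinson gives phi_{kk} iteratively:
  phi_{11} = rho(1)
  phi_{kk} = [rho(k) - sum_{j=1..k-1} phi_{k-1,j} rho(k-j)]
            / [1 - sum_{j=1..k-1} phi_{k-1,j} rho(j)],
  phi_{k,j} = phi_{k-1,j} - phi_{kk} phi_{k-1,k-j},  j = 1..k-1.
Step k = 1:
  phi_11 = rho(1) = -0.7617.
Step k = 2:
  phi_22 = [rho(2) - phi_11 rho(1)] / [1 - phi_11 rho(1)] = [0.6864 - (-0.7617)(-0.7617)] / [1 - (-0.7617)(-0.7617)]
         = 0.10621311 / 0.41981311 = 0.253.
Therefore phi_{22} = 0.2530.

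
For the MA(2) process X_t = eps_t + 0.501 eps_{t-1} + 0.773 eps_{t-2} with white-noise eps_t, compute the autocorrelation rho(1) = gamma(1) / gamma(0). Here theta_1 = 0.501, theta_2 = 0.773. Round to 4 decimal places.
\rho(1) = 0.4805

For an MA(q) process with theta_0 = 1, the autocovariance is
  gamma(k) = sigma^2 * sum_{i=0..q-k} theta_i * theta_{i+k},
and rho(k) = gamma(k) / gamma(0). Sigma^2 cancels.
  numerator   = (1)*(0.501) + (0.501)*(0.773) = 0.888273.
  denominator = (1)^2 + (0.501)^2 + (0.773)^2 = 1.84853.
  rho(1) = 0.888273 / 1.84853 = 0.4805.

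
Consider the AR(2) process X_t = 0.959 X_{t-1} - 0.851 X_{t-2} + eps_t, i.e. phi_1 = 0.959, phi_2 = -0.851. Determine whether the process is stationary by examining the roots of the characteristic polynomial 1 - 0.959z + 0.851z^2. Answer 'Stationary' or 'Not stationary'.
\text{Stationary}

The AR(p) characteristic polynomial is P(z) = 1 - 0.959z + 0.851z^2.
Stationarity requires all roots to lie outside the unit circle, i.e. |z| > 1 for every root.
Set 1 + (-0.959) z + (0.851) z^2 = 0, i.e. a z^2 + b z + c = 0 with a = 0.851, b = -0.959, c = 1.
Discriminant D = b^2 - 4ac = (-0.959)^2 - 4*(0.851)*1 = 0.919681 - (3.404) = -2.484319.
D < 0, so the roots are the complex-conjugate pair z = (-b +/- i sqrt(-D)) / (2a) = 0.5635 +/- 0.9261i.
For a conjugate pair |z|^2 = z * conj(z) = (product of roots) = c/a = 1/(0.851) = 1.175088, so |z| = sqrt(1.175088) = 1.084 for both roots.
Moduli of all roots: 1.0840, 1.0840.
All moduli strictly greater than 1? Yes.
Verdict: Stationary.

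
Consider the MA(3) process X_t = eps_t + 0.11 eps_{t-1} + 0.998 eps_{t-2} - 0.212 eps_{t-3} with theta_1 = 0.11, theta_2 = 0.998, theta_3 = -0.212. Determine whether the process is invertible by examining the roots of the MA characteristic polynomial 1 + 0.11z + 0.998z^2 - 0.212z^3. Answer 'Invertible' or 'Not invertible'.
\text{Not invertible}

The MA(q) characteristic polynomial is P(z) = 1 + 0.11z + 0.998z^2 - 0.212z^3.
Invertibility requires all roots to lie outside the unit circle, i.e. |z| > 1 for every root.
Degree 3: look for a simple real root z0 first, then factor out (1 - z/z0) and solve the remaining quadratic.
Testing z0 = 5: P(5) = 1 + (0.11)(5) + (0.998)(5)^2 + (-0.212)(5)^3
  = 1 + (0.55) + (24.95) + (-26.5) = 0.  So z_0 = 5 is a root, |z_0| = 5.
Divide out the factor (1 - 0.2 z) = (1 - z/z0) (since 1/z0 = 0.2):
  P(z) = (1 - 0.2 z)(1 + (0.31) z + (1.06) z^2)
  [check: z-coef 0.31 - (0.2) = 0.11; z^2-coef 1.06 - (0.2)(0.31) = 0.998; z^3-coef -(0.2)(1.06) = -0.212.]
Remaining roots from the quadratic factor 1 + (0.31) z + (1.06) z^2:
  Set 1 + (0.31) z + (1.06) z^2 = 0, i.e. a z^2 + b z + c = 0 with a = 1.06, b = 0.31, c = 1.
  Discriminant D = b^2 - 4ac = (0.31)^2 - 4*(1.06)*1 = 0.0961 - (4.24) = -4.1439.
  D < 0, so the roots are the complex-conjugate pair z = (-b +/- i sqrt(-D)) / (2a) = -0.1462 +/- 0.9602i.
  For a conjugate pair |z|^2 = z * conj(z) = (product of roots) = c/a = 1/(1.06) = 0.943396, so |z| = sqrt(0.943396) = 0.9713 for both roots.
Moduli of all roots: 5.0000, 0.9713, 0.9713.
All moduli strictly greater than 1? No.
Verdict: Not invertible.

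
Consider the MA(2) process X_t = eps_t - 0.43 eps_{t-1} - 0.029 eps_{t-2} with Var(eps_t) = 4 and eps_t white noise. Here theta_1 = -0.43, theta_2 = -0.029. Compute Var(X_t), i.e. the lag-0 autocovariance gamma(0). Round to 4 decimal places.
\gamma(0) = 4.7430

For an MA(q) process X_t = eps_t + sum_i theta_i eps_{t-i} with
Var(eps_t) = sigma^2, the variance is
  gamma(0) = sigma^2 * (1 + sum_i theta_i^2).
  sum_i theta_i^2 = (-0.43)^2 + (-0.029)^2 = 0.1849 + 0.000841 = 0.185741.
  gamma(0) = 4 * (1 + 0.185741) = 4 * 1.185741 = 4.742964, which rounds to 4.7430.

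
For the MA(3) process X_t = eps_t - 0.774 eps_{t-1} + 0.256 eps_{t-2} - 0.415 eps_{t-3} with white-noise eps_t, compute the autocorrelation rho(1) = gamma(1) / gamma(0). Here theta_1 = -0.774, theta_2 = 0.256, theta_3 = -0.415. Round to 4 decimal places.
\rho(1) = -0.5871

For an MA(q) process with theta_0 = 1, the autocovariance is
  gamma(k) = sigma^2 * sum_{i=0..q-k} theta_i * theta_{i+k},
and rho(k) = gamma(k) / gamma(0). Sigma^2 cancels.
  numerator   = (1)*(-0.774) + (-0.774)*(0.256) + (0.256)*(-0.415) = -1.078384.
  denominator = (1)^2 + (-0.774)^2 + (0.256)^2 + (-0.415)^2 = 1.836837.
  rho(1) = -1.078384 / 1.836837 = -0.5871.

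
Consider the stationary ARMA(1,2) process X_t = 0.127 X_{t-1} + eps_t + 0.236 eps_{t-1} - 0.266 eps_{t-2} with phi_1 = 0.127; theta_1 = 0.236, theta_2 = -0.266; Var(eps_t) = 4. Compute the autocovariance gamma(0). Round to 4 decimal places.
\gamma(0) = 4.7237

Multiply the model equation by X_{t-k} and take expectations. With theta_0 = psi_0 = 1 and psi_j the MA(infinity) weights, this gives
  gamma(k) - sum_i phi_i gamma(k-i) = c_k,
  c_k = sigma^2 * sum_{j=k..q} theta_j psi_{j-k}   (c_k = 0 for k > q),
using gamma(-m) = gamma(m).
psi-weights needed (psi_j = theta_j + sum_i phi_i psi_{j-i}):
  psi_1 = theta_1 + phi_1 = 0.236 + (0.127) = 0.363
  psi_2 = theta_2 + phi_1 psi_1 = -0.266 + (0.127)(0.363) = -0.219899
Right-hand sides:
  c_0 = sigma^2 (1 + theta_1 psi_1 + theta_2 psi_2) = 4 * (1 + (0.236)(0.363) + (-0.266)(-0.219899)) = 4 * 1.144161 = 4.576645
  c_1 = sigma^2 (theta_1 + theta_2 psi_1) = 4 * (0.236 + (-0.266)(0.363)) = 0.557768
  c_2 = sigma^2 theta_2 = 4 * (-0.266) = -1.064
Equations for k = 0 and k = 1 (AR order 1):
  gamma(0) = phi_1 gamma(1) + c_0
  gamma(1) = phi_1 gamma(0) + c_1
Substituting the second into the first: gamma(0) (1 - phi_1^2) = c_0 + phi_1 c_1, so
  gamma(0) = (c_0 + phi_1 c_1) / (1 - phi_1^2) = (4.576645 + (0.127)(0.557768)) / (1 - (0.127)^2) = 4.647481 / 0.983871 = 4.723669.
Therefore gamma(0) = 4.7237 (to 4 decimal places).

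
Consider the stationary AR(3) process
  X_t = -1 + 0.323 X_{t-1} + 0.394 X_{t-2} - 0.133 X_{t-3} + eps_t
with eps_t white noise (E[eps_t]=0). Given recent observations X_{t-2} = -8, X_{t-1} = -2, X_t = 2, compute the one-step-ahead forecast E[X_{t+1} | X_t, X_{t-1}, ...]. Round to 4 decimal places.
E[X_{t+1} \mid \mathcal F_t] = -0.0780

For an AR(p) model X_t = c + sum_i phi_i X_{t-i} + eps_t, the
one-step-ahead conditional mean is
  E[X_{t+1} | X_t, ...] = c + sum_i phi_i X_{t+1-i}.
Substitute known values:
  E[X_{t+1} | ...] = -1 + (0.323) * (2) + (0.394) * (-2) + (-0.133) * (-8)
                   = -0.0780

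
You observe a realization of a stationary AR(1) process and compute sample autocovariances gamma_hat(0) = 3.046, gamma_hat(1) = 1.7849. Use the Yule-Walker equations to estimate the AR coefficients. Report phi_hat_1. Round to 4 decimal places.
\hat\phi_{1} = 0.5860

The Yule-Walker equations for an AR(p) process read, in matrix form,
  Gamma_p phi = r_p,   with   (Gamma_p)_{ij} = gamma(|i - j|),
                       (r_p)_i = gamma(i),   i,j = 1..p.
Substitute the sample gammas (Toeplitz matrix and right-hand side of size 1):
  Gamma_p = [[3.046]]
  r_p     = [1.7849]
With p = 1 this is the single equation gamma(0) phi_1 = gamma(1):
  phi_hat_1 = gamma(1) / gamma(0) = 1.7849 / 3.046 = 0.5860.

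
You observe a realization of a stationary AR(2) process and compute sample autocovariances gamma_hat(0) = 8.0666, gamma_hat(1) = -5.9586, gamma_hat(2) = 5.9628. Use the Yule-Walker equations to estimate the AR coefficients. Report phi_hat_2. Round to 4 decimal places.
\hat\phi_{2} = 0.4260

The Yule-Walker equations for an AR(p) process read, in matrix form,
  Gamma_p phi = r_p,   with   (Gamma_p)_{ij} = gamma(|i - j|),
                       (r_p)_i = gamma(i),   i,j = 1..p.
Substitute the sample gammas (Toeplitz matrix and right-hand side of size 2):
  Gamma_p = [[8.0666, -5.9586], [-5.9586, 8.0666]]
  r_p     = [-5.9586, 5.9628]
Written out:
  8.0666 phi_1 - 5.9586 phi_2 = -5.9586
  -5.9586 phi_1 + 8.0666 phi_2 = 5.9628
Solve by Cramer's rule:
  det = gamma(0)^2 - gamma(1)^2 = (8.0666)^2 - (-5.9586)^2 = 65.07003556 - 35.50491396 = 29.5651216
  phi_hat_1 = [gamma(1) gamma(0) - gamma(1) gamma(2)] / det = [(-5.9586)(8.0666) - (-5.9586)(5.9628)] / 29.5651216 = -12.53570268 / 29.5651216 = -0.424
  phi_hat_2 = [gamma(0) gamma(2) - gamma(1)^2] / det = [(8.0666)(5.9628) - (-5.9586)^2] / 29.5651216 = 12.59460852 / 29.5651216 = 0.426
So phi_hat = [-0.4240, 0.4260].
Therefore phi_hat_2 = 0.4260.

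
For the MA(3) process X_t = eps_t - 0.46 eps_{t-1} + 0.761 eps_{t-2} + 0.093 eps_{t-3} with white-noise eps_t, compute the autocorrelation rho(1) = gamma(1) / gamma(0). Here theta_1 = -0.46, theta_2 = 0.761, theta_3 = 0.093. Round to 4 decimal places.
\rho(1) = -0.4109

For an MA(q) process with theta_0 = 1, the autocovariance is
  gamma(k) = sigma^2 * sum_{i=0..q-k} theta_i * theta_{i+k},
and rho(k) = gamma(k) / gamma(0). Sigma^2 cancels.
  numerator   = (1)*(-0.46) + (-0.46)*(0.761) + (0.761)*(0.093) = -0.739287.
  denominator = (1)^2 + (-0.46)^2 + (0.761)^2 + (0.093)^2 = 1.79937.
  rho(1) = -0.739287 / 1.79937 = -0.4109.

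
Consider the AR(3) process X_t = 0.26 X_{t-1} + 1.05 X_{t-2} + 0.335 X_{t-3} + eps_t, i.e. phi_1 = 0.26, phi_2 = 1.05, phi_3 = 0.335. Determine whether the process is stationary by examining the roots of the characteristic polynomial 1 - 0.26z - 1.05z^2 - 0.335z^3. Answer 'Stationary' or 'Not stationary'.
\text{Not stationary}

The AR(p) characteristic polynomial is P(z) = 1 - 0.26z - 1.05z^2 - 0.335z^3.
Stationarity requires all roots to lie outside the unit circle, i.e. |z| > 1 for every root.
Degree 3: look for a simple real root z0 first, then factor out (1 - z/z0) and solve the remaining quadratic.
Testing z0 = -2: P(-2) = 1 + (-0.26)(-2) + (-1.05)(-2)^2 + (-0.335)(-2)^3
  = 1 + (0.52) + (-4.2) + (2.68) = 0.  So z_0 = -2 is a root, |z_0| = 2.
Divide out the factor (1 + 0.5 z) = (1 - z/z0) (since 1/z0 = -0.5):
  P(z) = (1 + 0.5 z)(1 + (-0.76) z + (-0.67) z^2)
  [check: z-coef -0.76 - (-0.5) = -0.26; z^2-coef -0.67 - (-0.5)(-0.76) = -1.05; z^3-coef -(-0.5)(-0.67) = -0.335.]
Remaining roots from the quadratic factor 1 + (-0.76) z + (-0.67) z^2:
  Set 1 + (-0.76) z + (-0.67) z^2 = 0, i.e. a z^2 + b z + c = 0 with a = -0.67, b = -0.76, c = 1.
  Discriminant D = b^2 - 4ac = (-0.76)^2 - 4*(-0.67)*1 = 0.5776 - (-2.68) = 3.2576.
  D >= 0, so the roots are real: z = (-b +/- sqrt(D)) / (2a) = (0.76 +/- 1.804882) / (-1.34).
    z_1 = (0.76 + 1.804882) / (-1.34) = -1.9141,   |z_1| = 1.9141.
    z_2 = (0.76 - 1.804882) / (-1.34) = 0.7798,   |z_2| = 0.7798.
Moduli of all roots: 2.0000, 1.9141, 0.7798.
All moduli strictly greater than 1? No.
Verdict: Not stationary.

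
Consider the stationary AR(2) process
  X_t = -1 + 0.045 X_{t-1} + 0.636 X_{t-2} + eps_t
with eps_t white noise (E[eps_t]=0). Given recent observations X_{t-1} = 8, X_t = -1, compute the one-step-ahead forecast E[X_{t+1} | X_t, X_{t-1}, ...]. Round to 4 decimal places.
E[X_{t+1} \mid \mathcal F_t] = 4.0430

For an AR(p) model X_t = c + sum_i phi_i X_{t-i} + eps_t, the
one-step-ahead conditional mean is
  E[X_{t+1} | X_t, ...] = c + sum_i phi_i X_{t+1-i}.
Substitute known values:
  E[X_{t+1} | ...] = -1 + (0.045) * (-1) + (0.636) * (8)
                   = 4.0430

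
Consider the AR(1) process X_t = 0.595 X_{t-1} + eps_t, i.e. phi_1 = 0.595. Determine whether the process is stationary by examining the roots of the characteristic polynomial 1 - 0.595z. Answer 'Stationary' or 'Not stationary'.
\text{Stationary}

The AR(p) characteristic polynomial is P(z) = 1 - 0.595z.
Stationarity requires all roots to lie outside the unit circle, i.e. |z| > 1 for every root.
This is linear in z: 1 + (-0.595) z = 0  =>  z = -1/(-0.595) = 1.680672,  |z| = 1.680672.
Moduli of all roots: 1.6807.
All moduli strictly greater than 1? Yes.
Verdict: Stationary.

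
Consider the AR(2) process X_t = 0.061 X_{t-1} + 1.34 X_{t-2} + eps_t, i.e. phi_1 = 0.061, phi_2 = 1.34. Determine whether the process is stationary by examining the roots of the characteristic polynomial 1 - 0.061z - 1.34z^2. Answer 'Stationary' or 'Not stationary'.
\text{Not stationary}

The AR(p) characteristic polynomial is P(z) = 1 - 0.061z - 1.34z^2.
Stationarity requires all roots to lie outside the unit circle, i.e. |z| > 1 for every root.
Set 1 + (-0.061) z + (-1.34) z^2 = 0, i.e. a z^2 + b z + c = 0 with a = -1.34, b = -0.061, c = 1.
Discriminant D = b^2 - 4ac = (-0.061)^2 - 4*(-1.34)*1 = 0.003721 - (-5.36) = 5.363721.
D >= 0, so the roots are real: z = (-b +/- sqrt(D)) / (2a) = (0.061 +/- 2.315971) / (-2.68).
  z_1 = (0.061 + 2.315971) / (-2.68) = -0.8869,   |z_1| = 0.8869.
  z_2 = (0.061 - 2.315971) / (-2.68) = 0.8414,   |z_2| = 0.8414.
Moduli of all roots: 0.8869, 0.8414.
All moduli strictly greater than 1? No.
Verdict: Not stationary.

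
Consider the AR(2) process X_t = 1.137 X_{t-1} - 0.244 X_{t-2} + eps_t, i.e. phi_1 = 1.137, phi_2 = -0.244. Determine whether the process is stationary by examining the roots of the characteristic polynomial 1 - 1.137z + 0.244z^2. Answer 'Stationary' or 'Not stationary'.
\text{Stationary}

The AR(p) characteristic polynomial is P(z) = 1 - 1.137z + 0.244z^2.
Stationarity requires all roots to lie outside the unit circle, i.e. |z| > 1 for every root.
Set 1 + (-1.137) z + (0.244) z^2 = 0, i.e. a z^2 + b z + c = 0 with a = 0.244, b = -1.137, c = 1.
Discriminant D = b^2 - 4ac = (-1.137)^2 - 4*(0.244)*1 = 1.292769 - (0.976) = 0.316769.
D >= 0, so the roots are real: z = (-b +/- sqrt(D)) / (2a) = (1.137 +/- 0.562822) / (0.488).
  z_1 = (1.137 + 0.562822) / (0.488) = 3.4832,   |z_1| = 3.4832.
  z_2 = (1.137 - 0.562822) / (0.488) = 1.1766,   |z_2| = 1.1766.
Moduli of all roots: 3.4832, 1.1766.
All moduli strictly greater than 1? Yes.
Verdict: Stationary.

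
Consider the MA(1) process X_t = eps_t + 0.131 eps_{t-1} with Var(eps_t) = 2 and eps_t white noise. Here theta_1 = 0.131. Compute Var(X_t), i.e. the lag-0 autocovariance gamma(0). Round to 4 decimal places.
\gamma(0) = 2.0343

For an MA(q) process X_t = eps_t + sum_i theta_i eps_{t-i} with
Var(eps_t) = sigma^2, the variance is
  gamma(0) = sigma^2 * (1 + sum_i theta_i^2).
  sum_i theta_i^2 = (0.131)^2 = 0.017161.
  gamma(0) = 2 * (1 + 0.017161) = 2 * 1.017161 = 2.034322, which rounds to 2.0343.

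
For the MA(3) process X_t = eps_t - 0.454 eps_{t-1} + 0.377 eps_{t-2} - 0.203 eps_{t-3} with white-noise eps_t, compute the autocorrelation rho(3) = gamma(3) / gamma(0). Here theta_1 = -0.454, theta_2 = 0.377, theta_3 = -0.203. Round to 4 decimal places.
\rho(3) = -0.1461

For an MA(q) process with theta_0 = 1, the autocovariance is
  gamma(k) = sigma^2 * sum_{i=0..q-k} theta_i * theta_{i+k},
and rho(k) = gamma(k) / gamma(0). Sigma^2 cancels.
  numerator   = (1)*(-0.203) = -0.203.
  denominator = (1)^2 + (-0.454)^2 + (0.377)^2 + (-0.203)^2 = 1.389454.
  rho(3) = -0.203 / 1.389454 = -0.1461.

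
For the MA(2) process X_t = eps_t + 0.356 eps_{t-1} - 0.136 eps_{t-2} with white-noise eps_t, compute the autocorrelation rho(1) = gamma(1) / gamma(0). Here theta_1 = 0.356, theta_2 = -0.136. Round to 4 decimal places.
\rho(1) = 0.2686

For an MA(q) process with theta_0 = 1, the autocovariance is
  gamma(k) = sigma^2 * sum_{i=0..q-k} theta_i * theta_{i+k},
and rho(k) = gamma(k) / gamma(0). Sigma^2 cancels.
  numerator   = (1)*(0.356) + (0.356)*(-0.136) = 0.307584.
  denominator = (1)^2 + (0.356)^2 + (-0.136)^2 = 1.145232.
  rho(1) = 0.307584 / 1.145232 = 0.2686.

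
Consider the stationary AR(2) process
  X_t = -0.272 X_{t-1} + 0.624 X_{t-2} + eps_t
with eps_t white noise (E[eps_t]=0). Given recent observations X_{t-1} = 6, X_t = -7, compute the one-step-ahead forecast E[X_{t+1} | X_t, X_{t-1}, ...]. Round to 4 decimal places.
E[X_{t+1} \mid \mathcal F_t] = 5.6480

For an AR(p) model X_t = c + sum_i phi_i X_{t-i} + eps_t, the
one-step-ahead conditional mean is
  E[X_{t+1} | X_t, ...] = c + sum_i phi_i X_{t+1-i}.
Substitute known values:
  E[X_{t+1} | ...] = (-0.272) * (-7) + (0.624) * (6)
                   = 5.6480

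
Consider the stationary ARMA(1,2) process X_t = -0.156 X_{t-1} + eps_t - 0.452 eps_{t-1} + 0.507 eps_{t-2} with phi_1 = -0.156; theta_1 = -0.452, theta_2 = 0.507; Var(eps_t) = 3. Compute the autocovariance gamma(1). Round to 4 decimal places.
\gamma(1) = -3.0955

Multiply the model equation by X_{t-k} and take expectations. With theta_0 = psi_0 = 1 and psi_j the MA(infinity) weights, this gives
  gamma(k) - sum_i phi_i gamma(k-i) = c_k,
  c_k = sigma^2 * sum_{j=k..q} theta_j psi_{j-k}   (c_k = 0 for k > q),
using gamma(-m) = gamma(m).
psi-weights needed (psi_j = theta_j + sum_i phi_i psi_{j-i}):
  psi_1 = theta_1 + phi_1 = -0.452 + (-0.156) = -0.608
  psi_2 = theta_2 + phi_1 psi_1 = 0.507 + (-0.156)(-0.608) = 0.601848
Right-hand sides:
  c_0 = sigma^2 (1 + theta_1 psi_1 + theta_2 psi_2) = 3 * (1 + (-0.452)(-0.608) + (0.507)(0.601848)) = 3 * 1.579953 = 4.739859
  c_1 = sigma^2 (theta_1 + theta_2 psi_1) = 3 * (-0.452 + (0.507)(-0.608)) = -2.280768
  c_2 = sigma^2 theta_2 = 3 * (0.507) = 1.521
Equations for k = 0 and k = 1 (AR order 1):
  gamma(0) = phi_1 gamma(1) + c_0
  gamma(1) = phi_1 gamma(0) + c_1
Substituting the second into the first: gamma(0) (1 - phi_1^2) = c_0 + phi_1 c_1, so
  gamma(0) = (c_0 + phi_1 c_1) / (1 - phi_1^2) = (4.739859 + (-0.156)(-2.280768)) / (1 - (-0.156)^2) = 5.095659 / 0.975664 = 5.22276.
  gamma(1) = phi_1 gamma(0) + c_1 = (-0.156)(5.22276) + (-2.280768) = -3.095519.
Therefore gamma(1) = -3.0955 (to 4 decimal places).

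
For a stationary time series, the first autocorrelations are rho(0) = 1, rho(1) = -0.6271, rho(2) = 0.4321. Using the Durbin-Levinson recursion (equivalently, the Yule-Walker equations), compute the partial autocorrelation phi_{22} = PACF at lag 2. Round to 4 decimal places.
\phi_{22} = 0.0640

The PACF at lag k is phi_{kk}, the last component of the solution
to the Yule-Walker system G_k phi = r_k where
  (G_k)_{ij} = rho(|i - j|), (r_k)_i = rho(i), i,j = 1..k.
Equivalently, Durbin-Levinson gives phi_{kk} iteratively:
  phi_{11} = rho(1)
  phi_{kk} = [rho(k) - sum_{j=1..k-1} phi_{k-1,j} rho(k-j)]
            / [1 - sum_{j=1..k-1} phi_{k-1,j} rho(j)],
  phi_{k,j} = phi_{k-1,j} - phi_{kk} phi_{k-1,k-j},  j = 1..k-1.
Step k = 1:
  phi_11 = rho(1) = -0.6271.
Step k = 2:
  phi_22 = [rho(2) - phi_11 rho(1)] / [1 - phi_11 rho(1)] = [0.4321 - (-0.6271)(-0.6271)] / [1 - (-0.6271)(-0.6271)]
         = 0.03884559 / 0.60674559 = 0.064.
Therefore phi_{22} = 0.0640.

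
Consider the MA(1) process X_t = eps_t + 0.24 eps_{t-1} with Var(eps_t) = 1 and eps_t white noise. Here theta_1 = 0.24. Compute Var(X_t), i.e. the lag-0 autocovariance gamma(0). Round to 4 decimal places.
\gamma(0) = 1.0576

For an MA(q) process X_t = eps_t + sum_i theta_i eps_{t-i} with
Var(eps_t) = sigma^2, the variance is
  gamma(0) = sigma^2 * (1 + sum_i theta_i^2).
  sum_i theta_i^2 = (0.24)^2 = 0.0576.
  gamma(0) = 1 * (1 + 0.0576) = 1 * 1.0576 = 1.0576.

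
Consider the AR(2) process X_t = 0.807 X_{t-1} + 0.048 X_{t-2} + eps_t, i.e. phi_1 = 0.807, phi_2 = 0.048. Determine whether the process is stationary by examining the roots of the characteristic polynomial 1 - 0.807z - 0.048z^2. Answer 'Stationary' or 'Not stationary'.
\text{Stationary}

The AR(p) characteristic polynomial is P(z) = 1 - 0.807z - 0.048z^2.
Stationarity requires all roots to lie outside the unit circle, i.e. |z| > 1 for every root.
Set 1 + (-0.807) z + (-0.048) z^2 = 0, i.e. a z^2 + b z + c = 0 with a = -0.048, b = -0.807, c = 1.
Discriminant D = b^2 - 4ac = (-0.807)^2 - 4*(-0.048)*1 = 0.651249 - (-0.192) = 0.843249.
D >= 0, so the roots are real: z = (-b +/- sqrt(D)) / (2a) = (0.807 +/- 0.918286) / (-0.096).
  z_1 = (0.807 + 0.918286) / (-0.096) = -17.9717,   |z_1| = 17.9717.
  z_2 = (0.807 - 0.918286) / (-0.096) = 1.1592,   |z_2| = 1.1592.
Moduli of all roots: 17.9717, 1.1592.
All moduli strictly greater than 1? Yes.
Verdict: Stationary.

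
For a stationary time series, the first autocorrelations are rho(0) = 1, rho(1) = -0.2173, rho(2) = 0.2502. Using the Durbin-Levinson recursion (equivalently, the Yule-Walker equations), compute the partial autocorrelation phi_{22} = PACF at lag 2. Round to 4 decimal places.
\phi_{22} = 0.2130

The PACF at lag k is phi_{kk}, the last component of the solution
to the Yule-Walker system G_k phi = r_k where
  (G_k)_{ij} = rho(|i - j|), (r_k)_i = rho(i), i,j = 1..k.
Equivalently, Durbin-Levinson gives phi_{kk} iteratively:
  phi_{11} = rho(1)
  phi_{kk} = [rho(k) - sum_{j=1..k-1} phi_{k-1,j} rho(k-j)]
            / [1 - sum_{j=1..k-1} phi_{k-1,j} rho(j)],
  phi_{k,j} = phi_{k-1,j} - phi_{kk} phi_{k-1,k-j},  j = 1..k-1.
Step k = 1:
  phi_11 = rho(1) = -0.2173.
Step k = 2:
  phi_22 = [rho(2) - phi_11 rho(1)] / [1 - phi_11 rho(1)] = [0.2502 - (-0.2173)(-0.2173)] / [1 - (-0.2173)(-0.2173)]
         = 0.20298071 / 0.95278071 = 0.213.
Therefore phi_{22} = 0.2130.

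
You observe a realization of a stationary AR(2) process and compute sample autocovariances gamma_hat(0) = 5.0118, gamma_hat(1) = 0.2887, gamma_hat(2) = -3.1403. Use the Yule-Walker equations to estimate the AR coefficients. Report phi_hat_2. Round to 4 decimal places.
\hat\phi_{2} = -0.6320

The Yule-Walker equations for an AR(p) process read, in matrix form,
  Gamma_p phi = r_p,   with   (Gamma_p)_{ij} = gamma(|i - j|),
                       (r_p)_i = gamma(i),   i,j = 1..p.
Substitute the sample gammas (Toeplitz matrix and right-hand side of size 2):
  Gamma_p = [[5.0118, 0.2887], [0.2887, 5.0118]]
  r_p     = [0.2887, -3.1403]
Written out:
  5.0118 phi_1 + 0.2887 phi_2 = 0.2887
  0.2887 phi_1 + 5.0118 phi_2 = -3.1403
Solve by Cramer's rule:
  det = gamma(0)^2 - gamma(1)^2 = (5.0118)^2 - (0.2887)^2 = 25.11813924 - 0.08334769 = 25.03479155
  phi_hat_1 = [gamma(1) gamma(0) - gamma(1) gamma(2)] / det = [(0.2887)(5.0118) - (0.2887)(-3.1403)] / 25.03479155 = 2.35351127 / 25.03479155 = 0.094
  phi_hat_2 = [gamma(0) gamma(2) - gamma(1)^2] / det = [(5.0118)(-3.1403) - (0.2887)^2] / 25.03479155 = -15.82190323 / 25.03479155 = -0.632
So phi_hat = [0.0940, -0.6320].
Therefore phi_hat_2 = -0.6320.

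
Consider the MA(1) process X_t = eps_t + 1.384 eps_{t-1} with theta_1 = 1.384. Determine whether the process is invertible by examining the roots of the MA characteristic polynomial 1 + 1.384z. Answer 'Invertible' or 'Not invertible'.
\text{Not invertible}

The MA(q) characteristic polynomial is P(z) = 1 + 1.384z.
Invertibility requires all roots to lie outside the unit circle, i.e. |z| > 1 for every root.
This is linear in z: 1 + (1.384) z = 0  =>  z = -1/(1.384) = -0.722543,  |z| = 0.722543.
Moduli of all roots: 0.7225.
All moduli strictly greater than 1? No.
Verdict: Not invertible.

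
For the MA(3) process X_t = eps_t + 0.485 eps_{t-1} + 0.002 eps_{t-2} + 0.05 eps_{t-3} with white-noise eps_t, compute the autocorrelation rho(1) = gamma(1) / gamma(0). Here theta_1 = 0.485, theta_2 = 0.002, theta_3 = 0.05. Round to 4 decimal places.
\rho(1) = 0.3927

For an MA(q) process with theta_0 = 1, the autocovariance is
  gamma(k) = sigma^2 * sum_{i=0..q-k} theta_i * theta_{i+k},
and rho(k) = gamma(k) / gamma(0). Sigma^2 cancels.
  numerator   = (1)*(0.485) + (0.485)*(0.002) + (0.002)*(0.05) = 0.48607.
  denominator = (1)^2 + (0.485)^2 + (0.002)^2 + (0.05)^2 = 1.237729.
  rho(1) = 0.48607 / 1.237729 = 0.3927.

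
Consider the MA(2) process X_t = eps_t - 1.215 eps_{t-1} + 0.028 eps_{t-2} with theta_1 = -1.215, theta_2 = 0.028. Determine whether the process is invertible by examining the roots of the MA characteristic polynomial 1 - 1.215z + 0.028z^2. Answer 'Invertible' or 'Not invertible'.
\text{Not invertible}

The MA(q) characteristic polynomial is P(z) = 1 - 1.215z + 0.028z^2.
Invertibility requires all roots to lie outside the unit circle, i.e. |z| > 1 for every root.
Set 1 + (-1.215) z + (0.028) z^2 = 0, i.e. a z^2 + b z + c = 0 with a = 0.028, b = -1.215, c = 1.
Discriminant D = b^2 - 4ac = (-1.215)^2 - 4*(0.028)*1 = 1.476225 - (0.112) = 1.364225.
D >= 0, so the roots are real: z = (-b +/- sqrt(D)) / (2a) = (1.215 +/- 1.168) / (0.056).
  z_1 = (1.215 + 1.168) / (0.056) = 42.5536,   |z_1| = 42.5536.
  z_2 = (1.215 - 1.168) / (0.056) = 0.8393,   |z_2| = 0.8393.
Moduli of all roots: 42.5536, 0.8393.
All moduli strictly greater than 1? No.
Verdict: Not invertible.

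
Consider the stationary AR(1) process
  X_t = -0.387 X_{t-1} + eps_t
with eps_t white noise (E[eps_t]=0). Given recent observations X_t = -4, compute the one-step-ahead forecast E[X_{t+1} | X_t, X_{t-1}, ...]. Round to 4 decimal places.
E[X_{t+1} \mid \mathcal F_t] = 1.5480

For an AR(p) model X_t = c + sum_i phi_i X_{t-i} + eps_t, the
one-step-ahead conditional mean is
  E[X_{t+1} | X_t, ...] = c + sum_i phi_i X_{t+1-i}.
Substitute known values:
  E[X_{t+1} | ...] = (-0.387) * (-4)
                   = 1.5480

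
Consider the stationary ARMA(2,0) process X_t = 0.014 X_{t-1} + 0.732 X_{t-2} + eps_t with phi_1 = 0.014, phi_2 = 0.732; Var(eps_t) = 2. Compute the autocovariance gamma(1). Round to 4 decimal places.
\gamma(1) = 0.2257

Multiply the model equation by X_{t-k} and take expectations. With theta_0 = psi_0 = 1 and psi_j the MA(infinity) weights, this gives
  gamma(k) - sum_i phi_i gamma(k-i) = c_k,
  c_k = sigma^2 * sum_{j=k..q} theta_j psi_{j-k}   (c_k = 0 for k > q),
using gamma(-m) = gamma(m).
Pure AR (q = 0): c_0 = sigma^2 = 2, c_k = 0 for k >= 1.
Equations for k = 0, 1, 2 (AR order 2, c_2 = 0):
  (E0) gamma(0) = phi_1 gamma(1) + phi_2 gamma(2) + c_0
  (E1) gamma(1) = phi_1 gamma(0) + phi_2 gamma(1) + c_1
  (E2) gamma(2) = phi_1 gamma(1) + phi_2 gamma(0)
From (E1): gamma(1) = A gamma(0) + B with
  A = phi_1 / (1 - phi_2) = 0.014 / 0.268 = 0.052239,   B = c_1 / (1 - phi_2) = 0 / 0.268 = 0.
Insert (E2) into (E0): gamma(0) (1 - phi_2^2) = phi_1 (1 + phi_2) gamma(1) + c_0.
  phi_1 (1 + phi_2) = (0.014)(1.732) = 0.024248,   1 - phi_2^2 = 0.464176.
Replace gamma(1) by A gamma(0) + B and collect gamma(0):
  gamma(0) [0.464176 - (0.024248)(0.052239)] = c_0 = 2
  gamma(0) * 0.462909 = 2
  gamma(0) = 2 / 0.462909 = 4.320501.
  gamma(1) = A gamma(0) = (0.052239)(4.320501) = 0.225698.
Therefore gamma(1) = 0.2257 (to 4 decimal places).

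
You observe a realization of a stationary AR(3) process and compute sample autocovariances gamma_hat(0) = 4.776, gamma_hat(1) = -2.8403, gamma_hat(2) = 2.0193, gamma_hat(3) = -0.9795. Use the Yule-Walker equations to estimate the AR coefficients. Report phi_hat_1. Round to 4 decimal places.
\hat\phi_{1} = -0.5450

The Yule-Walker equations for an AR(p) process read, in matrix form,
  Gamma_p phi = r_p,   with   (Gamma_p)_{ij} = gamma(|i - j|),
                       (r_p)_i = gamma(i),   i,j = 1..p.
Substitute the sample gammas (Toeplitz matrix and right-hand side of size 3):
  Gamma_p = [[4.776, -2.8403, 2.0193], [-2.8403, 4.776, -2.8403], [2.0193, -2.8403, 4.776]]
  r_p     = [-2.8403, 2.0193, -0.9795]
Written out (R1..R3):
  (R1) 4.776 phi_1 - 2.8403 phi_2 + 2.0193 phi_3 = -2.8403
  (R2) -2.8403 phi_1 + 4.776 phi_2 - 2.8403 phi_3 = 2.0193
  (R3) 2.0193 phi_1 - 2.8403 phi_2 + 4.776 phi_3 = -0.9795
Gaussian elimination:
  R2 <- R2 - (-2.8403/4.776) R1 = R2 - (-0.594703) R1:  3.086866 phi_2 - 1.639417 phi_3 = 0.330166
  R3 <- R3 - (2.0193/4.776) R1 = R3 - (0.422802) R1:  -1.639417 phi_2 + 3.922237 phi_3 = 0.221383
  R3 <- R3 - (-1.639417/3.086866) R2 = R3 - (-0.531094) R2:  3.051552 phi_3 = 0.396732
Back-substitution:
  phi_hat_3 = 0.396732 / 3.051552 = 0.13001
  phi_hat_2 = (0.330166 - (-1.639417)(0.13001)) / 3.086866 = 0.176006
  phi_hat_1 = (-2.8403 - (-2.8403)(0.176006) - (2.0193)(0.13001)) / 4.776 = -0.545
So phi_hat = [-0.5450, 0.1760, 0.1300].
Therefore phi_hat_1 = -0.5450.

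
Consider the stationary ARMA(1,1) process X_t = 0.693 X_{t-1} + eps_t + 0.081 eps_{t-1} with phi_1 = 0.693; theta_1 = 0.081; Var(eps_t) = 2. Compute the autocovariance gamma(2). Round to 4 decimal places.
\gamma(2) = 2.1799

Multiply the model equation by X_{t-k} and take expectations. With theta_0 = psi_0 = 1 and psi_j the MA(infinity) weights, this gives
  gamma(k) - sum_i phi_i gamma(k-i) = c_k,
  c_k = sigma^2 * sum_{j=k..q} theta_j psi_{j-k}   (c_k = 0 for k > q),
using gamma(-m) = gamma(m).
psi-weights needed (psi_j = theta_j + sum_i phi_i psi_{j-i}):
  psi_1 = theta_1 + phi_1 = 0.081 + (0.693) = 0.774
Right-hand sides:
  c_0 = sigma^2 (1 + theta_1 psi_1) = 2 * (1 + (0.081)(0.774)) = 2 * 1.062694 = 2.125388
  c_1 = sigma^2 theta_1 = 2 * (0.081) = 0.162
  c_2 = 0
Equations for k = 0 and k = 1 (AR order 1):
  gamma(0) = phi_1 gamma(1) + c_0
  gamma(1) = phi_1 gamma(0) + c_1
Substituting the second into the first: gamma(0) (1 - phi_1^2) = c_0 + phi_1 c_1, so
  gamma(0) = (c_0 + phi_1 c_1) / (1 - phi_1^2) = (2.125388 + (0.693)(0.162)) / (1 - (0.693)^2) = 2.237654 / 0.519751 = 4.305242.
  gamma(1) = phi_1 gamma(0) + c_1 = (0.693)(4.305242) + (0.162) = 3.145533.
For k = 2 (> q): gamma(2) = phi_1 gamma(1) = (0.693)(3.145533) = 2.179854.
Therefore gamma(2) = 2.1799 (to 4 decimal places).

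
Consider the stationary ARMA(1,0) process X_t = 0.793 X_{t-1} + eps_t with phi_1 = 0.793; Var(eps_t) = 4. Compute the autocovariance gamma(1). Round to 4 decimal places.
\gamma(1) = 8.5464

Multiply the model equation by X_{t-k} and take expectations. With theta_0 = psi_0 = 1 and psi_j the MA(infinity) weights, this gives
  gamma(k) - sum_i phi_i gamma(k-i) = c_k,
  c_k = sigma^2 * sum_{j=k..q} theta_j psi_{j-k}   (c_k = 0 for k > q),
using gamma(-m) = gamma(m).
Pure AR (q = 0): c_0 = sigma^2 = 4, c_k = 0 for k >= 1.
Equations for k = 0 and k = 1 (AR order 1):
  gamma(0) = phi_1 gamma(1) + c_0
  gamma(1) = phi_1 gamma(0) + c_1
Substituting the second into the first: gamma(0) (1 - phi_1^2) = c_0 + phi_1 c_1, so
  gamma(0) = c_0 / (1 - phi_1^2) = 4 / (1 - (0.793)^2) = 4 / 0.371151 = 10.777285.
  gamma(1) = phi_1 gamma(0) = (0.793)(10.777285) = 8.546387.
Therefore gamma(1) = 8.5464 (to 4 decimal places).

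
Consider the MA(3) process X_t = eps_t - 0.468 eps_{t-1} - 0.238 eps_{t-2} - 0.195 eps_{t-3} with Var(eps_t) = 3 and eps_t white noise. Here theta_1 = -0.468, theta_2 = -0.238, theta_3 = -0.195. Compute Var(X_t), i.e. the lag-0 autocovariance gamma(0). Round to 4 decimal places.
\gamma(0) = 3.9411

For an MA(q) process X_t = eps_t + sum_i theta_i eps_{t-i} with
Var(eps_t) = sigma^2, the variance is
  gamma(0) = sigma^2 * (1 + sum_i theta_i^2).
  sum_i theta_i^2 = (-0.468)^2 + (-0.238)^2 + (-0.195)^2 = 0.219024 + 0.056644 + 0.038025 = 0.313693.
  gamma(0) = 3 * (1 + 0.313693) = 3 * 1.313693 = 3.941079, which rounds to 3.9411.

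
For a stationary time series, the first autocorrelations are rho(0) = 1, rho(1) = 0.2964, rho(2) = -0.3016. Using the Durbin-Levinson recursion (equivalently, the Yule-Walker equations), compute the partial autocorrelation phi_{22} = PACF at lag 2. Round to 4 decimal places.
\phi_{22} = -0.4270

The PACF at lag k is phi_{kk}, the last component of the solution
to the Yule-Walker system G_k phi = r_k where
  (G_k)_{ij} = rho(|i - j|), (r_k)_i = rho(i), i,j = 1..k.
Equivalently, Durbin-Levinson gives phi_{kk} iteratively:
  phi_{11} = rho(1)
  phi_{kk} = [rho(k) - sum_{j=1..k-1} phi_{k-1,j} rho(k-j)]
            / [1 - sum_{j=1..k-1} phi_{k-1,j} rho(j)],
  phi_{k,j} = phi_{k-1,j} - phi_{kk} phi_{k-1,k-j},  j = 1..k-1.
Step k = 1:
  phi_11 = rho(1) = 0.2964.
Step k = 2:
  phi_22 = [rho(2) - phi_11 rho(1)] / [1 - phi_11 rho(1)] = [-0.3016 - (0.2964)(0.2964)] / [1 - (0.2964)(0.2964)]
         = -0.38945296 / 0.91214704 = -0.427.
Therefore phi_{22} = -0.4270.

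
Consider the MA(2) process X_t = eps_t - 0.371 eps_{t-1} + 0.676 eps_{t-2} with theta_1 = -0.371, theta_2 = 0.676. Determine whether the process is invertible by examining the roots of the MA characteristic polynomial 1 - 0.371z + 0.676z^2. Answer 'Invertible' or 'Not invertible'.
\text{Invertible}

The MA(q) characteristic polynomial is P(z) = 1 - 0.371z + 0.676z^2.
Invertibility requires all roots to lie outside the unit circle, i.e. |z| > 1 for every root.
Set 1 + (-0.371) z + (0.676) z^2 = 0, i.e. a z^2 + b z + c = 0 with a = 0.676, b = -0.371, c = 1.
Discriminant D = b^2 - 4ac = (-0.371)^2 - 4*(0.676)*1 = 0.137641 - (2.704) = -2.566359.
D < 0, so the roots are the complex-conjugate pair z = (-b +/- i sqrt(-D)) / (2a) = 0.2744 +/- 1.1849i.
For a conjugate pair |z|^2 = z * conj(z) = (product of roots) = c/a = 1/(0.676) = 1.47929, so |z| = sqrt(1.47929) = 1.2163 for both roots.
Moduli of all roots: 1.2163, 1.2163.
All moduli strictly greater than 1? Yes.
Verdict: Invertible.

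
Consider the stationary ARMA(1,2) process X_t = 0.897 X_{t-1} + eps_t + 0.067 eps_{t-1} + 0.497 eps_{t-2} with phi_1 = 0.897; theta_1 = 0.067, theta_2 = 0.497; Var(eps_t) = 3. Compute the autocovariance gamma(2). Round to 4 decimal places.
\gamma(2) = 30.5246

Multiply the model equation by X_{t-k} and take expectations. With theta_0 = psi_0 = 1 and psi_j the MA(infinity) weights, this gives
  gamma(k) - sum_i phi_i gamma(k-i) = c_k,
  c_k = sigma^2 * sum_{j=k..q} theta_j psi_{j-k}   (c_k = 0 for k > q),
using gamma(-m) = gamma(m).
psi-weights needed (psi_j = theta_j + sum_i phi_i psi_{j-i}):
  psi_1 = theta_1 + phi_1 = 0.067 + (0.897) = 0.964
  psi_2 = theta_2 + phi_1 psi_1 = 0.497 + (0.897)(0.964) = 1.361708
Right-hand sides:
  c_0 = sigma^2 (1 + theta_1 psi_1 + theta_2 psi_2) = 3 * (1 + (0.067)(0.964) + (0.497)(1.361708)) = 3 * 1.741357 = 5.224071
  c_1 = sigma^2 (theta_1 + theta_2 psi_1) = 3 * (0.067 + (0.497)(0.964)) = 1.638324
  c_2 = sigma^2 theta_2 = 3 * (0.497) = 1.491
Equations for k = 0 and k = 1 (AR order 1):
  gamma(0) = phi_1 gamma(1) + c_0
  gamma(1) = phi_1 gamma(0) + c_1
Substituting the second into the first: gamma(0) (1 - phi_1^2) = c_0 + phi_1 c_1, so
  gamma(0) = (c_0 + phi_1 c_1) / (1 - phi_1^2) = (5.224071 + (0.897)(1.638324)) / (1 - (0.897)^2) = 6.693647 / 0.195391 = 34.257705.
  gamma(1) = phi_1 gamma(0) + c_1 = (0.897)(34.257705) + (1.638324) = 32.367485.
For k = 2: gamma(2) = phi_1 gamma(1) + c_2
  = (0.897)(32.367485) + (1.491) = 30.524634.
Therefore gamma(2) = 30.5246 (to 4 decimal places).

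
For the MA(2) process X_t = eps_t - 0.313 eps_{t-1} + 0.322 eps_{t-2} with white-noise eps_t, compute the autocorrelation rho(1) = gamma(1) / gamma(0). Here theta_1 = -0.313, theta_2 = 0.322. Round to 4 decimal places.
\rho(1) = -0.3443

For an MA(q) process with theta_0 = 1, the autocovariance is
  gamma(k) = sigma^2 * sum_{i=0..q-k} theta_i * theta_{i+k},
and rho(k) = gamma(k) / gamma(0). Sigma^2 cancels.
  numerator   = (1)*(-0.313) + (-0.313)*(0.322) = -0.413786.
  denominator = (1)^2 + (-0.313)^2 + (0.322)^2 = 1.201653.
  rho(1) = -0.413786 / 1.201653 = -0.3443.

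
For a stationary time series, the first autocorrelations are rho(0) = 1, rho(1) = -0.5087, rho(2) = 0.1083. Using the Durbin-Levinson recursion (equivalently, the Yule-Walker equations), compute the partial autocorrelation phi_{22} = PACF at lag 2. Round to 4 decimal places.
\phi_{22} = -0.2030

The PACF at lag k is phi_{kk}, the last component of the solution
to the Yule-Walker system G_k phi = r_k where
  (G_k)_{ij} = rho(|i - j|), (r_k)_i = rho(i), i,j = 1..k.
Equivalently, Durbin-Levinson gives phi_{kk} iteratively:
  phi_{11} = rho(1)
  phi_{kk} = [rho(k) - sum_{j=1..k-1} phi_{k-1,j} rho(k-j)]
            / [1 - sum_{j=1..k-1} phi_{k-1,j} rho(j)],
  phi_{k,j} = phi_{k-1,j} - phi_{kk} phi_{k-1,k-j},  j = 1..k-1.
Step k = 1:
  phi_11 = rho(1) = -0.5087.
Step k = 2:
  phi_22 = [rho(2) - phi_11 rho(1)] / [1 - phi_11 rho(1)] = [0.1083 - (-0.5087)(-0.5087)] / [1 - (-0.5087)(-0.5087)]
         = -0.15047569 / 0.74122431 = -0.203.
Therefore phi_{22} = -0.2030.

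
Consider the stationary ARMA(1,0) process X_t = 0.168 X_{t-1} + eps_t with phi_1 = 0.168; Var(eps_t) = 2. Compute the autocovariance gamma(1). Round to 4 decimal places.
\gamma(1) = 0.3458

Multiply the model equation by X_{t-k} and take expectations. With theta_0 = psi_0 = 1 and psi_j the MA(infinity) weights, this gives
  gamma(k) - sum_i phi_i gamma(k-i) = c_k,
  c_k = sigma^2 * sum_{j=k..q} theta_j psi_{j-k}   (c_k = 0 for k > q),
using gamma(-m) = gamma(m).
Pure AR (q = 0): c_0 = sigma^2 = 2, c_k = 0 for k >= 1.
Equations for k = 0 and k = 1 (AR order 1):
  gamma(0) = phi_1 gamma(1) + c_0
  gamma(1) = phi_1 gamma(0) + c_1
Substituting the second into the first: gamma(0) (1 - phi_1^2) = c_0 + phi_1 c_1, so
  gamma(0) = c_0 / (1 - phi_1^2) = 2 / (1 - (0.168)^2) = 2 / 0.971776 = 2.058087.
  gamma(1) = phi_1 gamma(0) = (0.168)(2.058087) = 0.345759.
Therefore gamma(1) = 0.3458 (to 4 decimal places).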